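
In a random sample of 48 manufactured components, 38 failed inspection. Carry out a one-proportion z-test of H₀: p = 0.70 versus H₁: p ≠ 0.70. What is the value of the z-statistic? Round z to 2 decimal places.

Sample proportion p̂ = 38/48 = 0.79167.
SE₀ = √(0.70·0.30/48) = 0.066144.
z = (0.79167 − 0.70)/0.066144 = 0.09167/0.066144 = 1.39.

z = 1.39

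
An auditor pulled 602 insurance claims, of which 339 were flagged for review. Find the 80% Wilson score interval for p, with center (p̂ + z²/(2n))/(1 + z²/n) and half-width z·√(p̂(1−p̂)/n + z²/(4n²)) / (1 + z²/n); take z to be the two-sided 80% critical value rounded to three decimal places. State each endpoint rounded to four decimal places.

Here p̂ = 339/602 = 0.56312 and z = 1.282 (z² = 1.643524).
Denominator 1 + z²/n = 1 + 1.643524/602 = 1.002730.
Adjusted center: (0.56312 + z²/(2n))/1.002730 = 0.56295.
Radicand: p̂(1−p̂)/n + z²/(4n²) = 0.000408664 + 0.000001134 = 0.000409798.
Half-width = 1.282·√0.000409798/1.002730 = 0.02588.
CI: 0.56295 ± 0.02588 = (0.5371, 0.5888).

(0.5371, 0.5888)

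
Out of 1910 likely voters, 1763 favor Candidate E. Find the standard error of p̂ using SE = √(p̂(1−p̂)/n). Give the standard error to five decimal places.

SE = 0.00610

The sample proportion is 1763/1910 = 0.92304.
p̂(1−p̂) = 0.92304·0.07696 = 0.071037.
SE = √(0.071037/1910) = 0.00610.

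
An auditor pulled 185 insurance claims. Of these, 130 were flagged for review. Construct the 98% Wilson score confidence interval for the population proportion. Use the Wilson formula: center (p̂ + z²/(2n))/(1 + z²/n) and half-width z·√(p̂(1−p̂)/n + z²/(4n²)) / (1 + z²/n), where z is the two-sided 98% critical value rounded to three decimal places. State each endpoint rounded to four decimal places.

(0.6197, 0.7742)

Here p̂ = 130/185 = 0.70270 and z = 2.326 (z² = 5.410276).
1 + z²/n = 1.029245.
Center = (0.70270 + 0.014622)/1.029245 = 0.69694.
Radicand: p̂(1−p̂)/n + z²/(4n²) = 0.001129252 + 0.000039520 = 0.001168772.
Half-width = 2.326·√0.001168772/1.029245 = 0.07726.
CI: 0.69694 ± 0.07726 = (0.6197, 0.7742).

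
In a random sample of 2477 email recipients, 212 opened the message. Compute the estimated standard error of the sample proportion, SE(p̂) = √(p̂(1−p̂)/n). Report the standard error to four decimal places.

With x = 212 successes in n = 2477, p̂ = 0.08559.
p̂(1−p̂) = 0.08559·0.91441 = 0.078264.
SE = √(0.078264/2477) = 0.0056.

SE = 0.0056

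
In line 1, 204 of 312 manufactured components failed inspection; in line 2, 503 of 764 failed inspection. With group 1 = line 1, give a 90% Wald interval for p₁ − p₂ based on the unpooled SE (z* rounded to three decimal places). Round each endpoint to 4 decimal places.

(-0.0571, 0.0480)

p̂₁ = 0.65385, p̂₂ = 0.65838, so the observed difference is -0.00453.
Unpooled SE = √(p̂₁(1−p̂₁)/n₁ + p̂₂(1−p̂₂)/n₂) = √(0.000725421 + 0.000294394) = 0.031935.
z* = 1.645 at the 90% level. Margin of error = 0.05253.
CI: -0.00453 ± 0.05253 = (-0.0571, 0.0480).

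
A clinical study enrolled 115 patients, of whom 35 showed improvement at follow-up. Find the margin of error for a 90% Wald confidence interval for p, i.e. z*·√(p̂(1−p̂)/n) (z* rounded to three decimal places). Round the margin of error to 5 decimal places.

Sample proportion p̂ = 35/115 = 0.30435.
SE(p̂) = √(0.30435·0.69565/115) = 0.042907.
The 90% critical value is z* = 1.645.
So ME = 0.07058.

ME = 0.07058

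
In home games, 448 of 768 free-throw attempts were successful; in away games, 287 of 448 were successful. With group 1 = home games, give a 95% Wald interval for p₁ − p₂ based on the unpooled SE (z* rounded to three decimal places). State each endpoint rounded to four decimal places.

p̂₁ = 448/768 = 0.58333, p̂₂ = 287/448 = 0.64062; p̂₁ − p̂₂ = -0.05729.
SE = √(0.000316479 + 0.000513894) = √0.000830373 = 0.028816.
The 95% critical value is z* = 1.960. Margin = 1.960·0.028816 = 0.05648.
So the interval runs from -0.1138 to -0.0008.

(-0.1138, -0.0008)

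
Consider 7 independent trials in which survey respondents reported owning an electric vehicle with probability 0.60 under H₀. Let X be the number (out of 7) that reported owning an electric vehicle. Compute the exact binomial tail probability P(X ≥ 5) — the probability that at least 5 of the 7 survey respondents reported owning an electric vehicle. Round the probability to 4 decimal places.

P = 0.4199

X ~ Binomial(n=7, p=0.60).
P(X ≥ 5) = C(7,5)·0.60^5·0.40^2 + C(7,6)·0.60^6·0.40^1 + C(7,7)·0.60^7·0.40^0.
= 0.261274 + 0.130637 + 0.027994 = 0.4199.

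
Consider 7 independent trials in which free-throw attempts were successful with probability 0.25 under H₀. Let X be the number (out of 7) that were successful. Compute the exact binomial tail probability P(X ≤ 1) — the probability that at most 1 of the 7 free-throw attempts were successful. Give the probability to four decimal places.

P = 0.4449

X is binomial with n = 7 and p = 0.25.
P(X ≤ 1) = C(7,0)·0.25^0·0.75^7 + C(7,1)·0.25^1·0.75^6.
= 0.133484 + 0.311462 = 0.4449.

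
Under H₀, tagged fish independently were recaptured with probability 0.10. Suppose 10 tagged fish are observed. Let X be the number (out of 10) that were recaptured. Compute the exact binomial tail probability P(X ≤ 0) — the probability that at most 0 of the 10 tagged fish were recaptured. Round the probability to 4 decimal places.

X ~ Binomial(n=10, p=0.10).
P(X ≤ 0) = C(10,0)·0.10^0·0.90^10.
= 0.348678 = 0.3487.

P = 0.3487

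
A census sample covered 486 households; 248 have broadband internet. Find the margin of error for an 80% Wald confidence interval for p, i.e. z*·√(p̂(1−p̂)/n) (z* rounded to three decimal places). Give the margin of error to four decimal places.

The sample proportion is 248/486 = 0.51029.
SE(p̂) = √(0.51029·0.48971/486) = 0.022676.
The 80% critical value is z* = 1.282.
So ME = 0.0291.

ME = 0.0291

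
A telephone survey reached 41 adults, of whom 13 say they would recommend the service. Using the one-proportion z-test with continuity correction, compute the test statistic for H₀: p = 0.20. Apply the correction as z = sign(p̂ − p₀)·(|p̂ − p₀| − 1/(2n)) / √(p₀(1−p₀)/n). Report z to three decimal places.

The sample proportion is 13/41 = 0.31707. p̂ − p₀ = 0.117073.
Continuity correction 1/(2n) = 1/82 = 0.012195.
Corrected numerator: |0.117073| − 0.012195 = 0.104878.
Under H₀, SE = √(p₀(1−p₀)/n) = √(0.20·0.80/41) = √0.003902439 = 0.062470.
z = +0.104878/0.062470 = 1.679.

z = 1.679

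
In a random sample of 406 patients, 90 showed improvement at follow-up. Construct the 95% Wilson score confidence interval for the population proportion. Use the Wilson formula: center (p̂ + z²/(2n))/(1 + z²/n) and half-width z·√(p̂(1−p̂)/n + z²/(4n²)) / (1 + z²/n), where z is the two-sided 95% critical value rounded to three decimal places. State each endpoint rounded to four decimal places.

(0.1840, 0.2646)

p̂ = 90/406 = 0.22167; z = 1.960, so z² = 3.841600.
1 + z²/n = 1.009462.
Center = (0.22167 + 0.004731)/1.009462 = 0.22428.
Radicand: p̂(1−p̂)/n + z²/(4n²) = 0.000424963 + 0.000005826 = 0.000430789.
Half-width = 1.960·√0.000430789/1.009462 = 0.04030.
CI: 0.22428 ± 0.04030 = (0.1840, 0.2646).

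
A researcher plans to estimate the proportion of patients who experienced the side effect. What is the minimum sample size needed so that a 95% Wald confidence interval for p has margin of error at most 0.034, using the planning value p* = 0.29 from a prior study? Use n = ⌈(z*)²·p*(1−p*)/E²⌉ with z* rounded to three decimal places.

For 95% confidence, z* = 1.960.
p*(1−p*) = 0.29·0.71 = 0.2059.
Required n before rounding: 3.841600 × 0.2059 / 0.034² = 684.243.
Rounding up, n = 685.

n = 685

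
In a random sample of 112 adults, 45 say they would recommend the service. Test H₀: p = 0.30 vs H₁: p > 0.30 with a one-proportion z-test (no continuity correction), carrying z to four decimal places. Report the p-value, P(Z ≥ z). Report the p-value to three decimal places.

With x = 45 successes in n = 112, p̂ = 0.40179.
Null standard error: √(0.30·0.70/112) = √0.001875000 = 0.043301.
z = (p̂ − p₀)/SE = (45/112 − 0.30)/0.043301 ≈ 2.3506.
From the standard normal, P(Z ≥ z) = 0.009.

p-value = 0.009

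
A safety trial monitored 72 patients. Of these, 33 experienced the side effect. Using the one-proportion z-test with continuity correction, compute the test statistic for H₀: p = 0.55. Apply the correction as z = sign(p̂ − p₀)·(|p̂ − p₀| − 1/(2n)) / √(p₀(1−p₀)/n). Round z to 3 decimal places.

Sample proportion p̂ = 33/72 = 0.45833. p̂ − p₀ = -0.091667.
1/(2n) = 0.006944.
Corrected numerator: |-0.091667| − 0.006944 = 0.084723.
Under H₀, SE = √(p₀(1−p₀)/n) = √(0.55·0.45/72) = √0.003437500 = 0.058630.
z = −0.084723/0.058630 = -1.445.

z = -1.445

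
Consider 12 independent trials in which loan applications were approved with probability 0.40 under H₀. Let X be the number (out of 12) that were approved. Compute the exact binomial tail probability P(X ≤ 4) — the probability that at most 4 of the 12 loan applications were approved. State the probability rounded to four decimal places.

X is binomial with n = 12 and p = 0.40.
P(X ≤ 4) = Σ_{j=0}^{4} C(12,j)·0.40^j·0.60^{12−j}.
= 0.002177 + 0.017414 + 0.063852 + 0.141894 + 0.212841 = 0.4382.

P = 0.4382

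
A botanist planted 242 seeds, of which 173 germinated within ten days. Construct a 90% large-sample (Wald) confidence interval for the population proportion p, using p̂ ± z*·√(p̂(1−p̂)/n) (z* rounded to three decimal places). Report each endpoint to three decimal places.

(0.667, 0.763)

Sample proportion p̂ = 173/242 = 0.71488.
Standard error of p̂: √(0.203828/242) = √0.000842266 = 0.029022.
z* = 1.645 at the 90% level.
Margin = 1.645·0.029022 = 0.04774.
Interval: 0.71488 ± 0.04774 → (0.667, 0.763).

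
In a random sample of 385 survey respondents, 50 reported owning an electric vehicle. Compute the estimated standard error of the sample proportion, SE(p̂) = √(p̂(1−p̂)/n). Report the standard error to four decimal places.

SE = 0.0171

With x = 50 successes in n = 385, p̂ = 0.12987.
p̂(1−p̂) = 0.113004.
SE = √(0.113004/385) = 0.0171.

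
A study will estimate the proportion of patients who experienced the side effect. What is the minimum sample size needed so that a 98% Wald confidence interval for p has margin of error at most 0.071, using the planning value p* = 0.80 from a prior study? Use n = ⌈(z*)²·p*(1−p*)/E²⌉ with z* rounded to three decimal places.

The 98% critical value is z* = 2.326.
p*(1−p*) = 0.1600.
Required n before rounding: 5.410276 × 0.1600 / 0.071² = 171.721.
⌈171.721⌉ = 172.

n = 172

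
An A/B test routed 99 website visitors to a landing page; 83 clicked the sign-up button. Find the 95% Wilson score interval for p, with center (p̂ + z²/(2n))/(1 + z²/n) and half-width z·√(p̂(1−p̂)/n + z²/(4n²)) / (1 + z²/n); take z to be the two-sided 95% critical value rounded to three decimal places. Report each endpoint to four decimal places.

p̂ = 83/99 = 0.83838; z = 1.960, so z² = 3.841600.
Denominator 1 + z²/n = 1 + 3.841600/99 = 1.038804.
Center = (0.83838 + 0.019402)/1.038804 = 0.82574.
Radicand: p̂(1−p̂)/n + z²/(4n²) = 0.001368650 + 0.000097990 = 0.001466640.
Half-width = 1.960·√0.001466640/1.038804 = 0.07226.
So the interval runs from 0.7535 to 0.8980.

(0.7535, 0.8980)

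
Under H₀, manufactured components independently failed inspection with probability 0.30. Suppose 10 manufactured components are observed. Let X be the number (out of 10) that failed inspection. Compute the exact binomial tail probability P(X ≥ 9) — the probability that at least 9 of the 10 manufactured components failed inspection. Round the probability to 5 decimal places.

X is binomial with n = 10 and p = 0.30.
P(X ≥ 9) = C(10,9)·0.30^9·0.70^1 + C(10,10)·0.30^10·0.70^0.
= 0.000138 + 0.000006 = 0.00014.

P = 0.00014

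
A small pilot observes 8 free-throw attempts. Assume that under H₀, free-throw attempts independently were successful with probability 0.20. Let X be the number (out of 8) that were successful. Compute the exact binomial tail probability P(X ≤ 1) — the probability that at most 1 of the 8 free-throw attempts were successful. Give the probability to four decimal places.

X is binomial with n = 8 and p = 0.20.
P(X ≤ 1) = C(8,0)·0.20^0·0.80^8 + C(8,1)·0.20^1·0.80^7.
= 0.167772 + 0.335544 = 0.5033.

P = 0.5033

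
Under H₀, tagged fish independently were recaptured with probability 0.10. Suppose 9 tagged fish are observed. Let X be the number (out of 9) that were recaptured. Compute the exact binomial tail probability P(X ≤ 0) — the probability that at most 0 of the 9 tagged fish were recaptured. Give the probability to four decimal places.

X ~ Binomial(n=9, p=0.10).
P(X ≤ 0) = C(9,0)·0.10^0·0.90^9.
= 0.387420 = 0.3874.

P = 0.3874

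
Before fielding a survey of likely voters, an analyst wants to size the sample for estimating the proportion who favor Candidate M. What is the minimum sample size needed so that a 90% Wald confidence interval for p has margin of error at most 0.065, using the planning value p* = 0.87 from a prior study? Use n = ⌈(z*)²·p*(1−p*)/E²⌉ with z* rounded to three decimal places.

For 90% confidence, z* = 1.645.
p*(1−p*) = 0.1131.
(z*)²·p*(1−p*)/E² = 2.706025·0.1131/0.004225 = 72.438.
Rounding up, n = 73.

n = 73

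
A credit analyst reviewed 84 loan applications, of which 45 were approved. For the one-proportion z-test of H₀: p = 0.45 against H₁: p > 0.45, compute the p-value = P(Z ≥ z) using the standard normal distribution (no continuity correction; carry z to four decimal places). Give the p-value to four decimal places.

p-value = 0.0572

Sample proportion p̂ = 45/84 = 0.53571.
Null standard error: √(0.45·0.55/84) = √0.002946429 = 0.054281.
Test statistic (full precision, shown to 4 dp): z = (45/84 − 0.45)/SE₀ ≈ 1.5791.
From the standard normal, P(Z ≥ z) = 0.0572.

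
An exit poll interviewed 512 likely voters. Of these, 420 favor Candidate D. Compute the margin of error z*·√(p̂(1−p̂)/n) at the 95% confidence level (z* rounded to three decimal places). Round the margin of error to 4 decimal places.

Sample proportion p̂ = 420/512 = 0.82031.
SE = √(p̂(1−p̂)/n) = √(0.147400/512) = 0.016967.
z* = 1.960 at the 95% level.
ME = 1.960·0.016967 = 0.0333.

ME = 0.0333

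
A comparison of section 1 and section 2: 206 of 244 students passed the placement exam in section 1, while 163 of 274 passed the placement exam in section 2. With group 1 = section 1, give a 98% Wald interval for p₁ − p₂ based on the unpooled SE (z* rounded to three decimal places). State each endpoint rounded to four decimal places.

p̂₁ = 0.84426, p̂₂ = 0.59489, so the observed difference is 0.24937.
SE = √(0.000538867 + 0.000879547) = √0.001418414 = 0.037662.
The 98% critical value is z* = 2.326. Margin = 2.326·0.037662 = 0.08760.
Interval: 0.24937 ± 0.08760 → (0.1618, 0.3370).

(0.1618, 0.3370)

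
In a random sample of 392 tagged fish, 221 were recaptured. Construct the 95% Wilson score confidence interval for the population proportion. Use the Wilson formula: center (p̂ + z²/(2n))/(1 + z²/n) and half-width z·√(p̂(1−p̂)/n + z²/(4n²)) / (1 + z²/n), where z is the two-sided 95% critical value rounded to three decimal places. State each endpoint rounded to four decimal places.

(0.5143, 0.6120)

p̂ = 221/392 = 0.56378; z = 1.960, so z² = 3.841600.
Denominator 1 + z²/n = 1 + 3.841600/392 = 1.009800.
Adjusted center: (0.56378 + z²/(2n))/1.009800 = 0.56316.
Radicand: p̂(1−p̂)/n + z²/(4n²) = 0.000627379 + 0.000006250 = 0.000633629.
Half-width = 1.960·√0.000633629/1.009800 = 0.04886.
So the interval runs from 0.5143 to 0.6120.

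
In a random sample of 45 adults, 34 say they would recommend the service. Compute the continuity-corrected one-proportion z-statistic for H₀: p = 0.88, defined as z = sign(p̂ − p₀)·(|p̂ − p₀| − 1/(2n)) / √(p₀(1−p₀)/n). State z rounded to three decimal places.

Sample proportion p̂ = 34/45 = 0.75556. p̂ − p₀ = -0.124444.
Continuity correction 1/(2n) = 1/90 = 0.011111.
Corrected numerator: |-0.124444| − 0.011111 = 0.113333.
Under H₀, SE = √(p₀(1−p₀)/n) = √(0.88·0.12/45) = √0.002346667 = 0.048442.
z = (−)0.113333/0.048442 = -2.340.

z = -2.340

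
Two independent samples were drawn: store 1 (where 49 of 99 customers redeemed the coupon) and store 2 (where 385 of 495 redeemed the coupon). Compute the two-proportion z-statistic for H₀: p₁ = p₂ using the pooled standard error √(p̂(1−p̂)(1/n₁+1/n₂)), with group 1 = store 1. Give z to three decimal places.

Sample proportions: p̂₁ = 49/99 = 0.49495 and p̂₂ = 385/495 = 0.77778.
Pooling: p̂ = 434/594 = 0.73064.
SE = √[p̂(1−p̂)(1/n₁+1/n₂)] = √[0.73064·0.26936·(1/99+1/495)] ≈ 0.048842.
z = -0.28283/0.048842 = -5.791.

z = -5.791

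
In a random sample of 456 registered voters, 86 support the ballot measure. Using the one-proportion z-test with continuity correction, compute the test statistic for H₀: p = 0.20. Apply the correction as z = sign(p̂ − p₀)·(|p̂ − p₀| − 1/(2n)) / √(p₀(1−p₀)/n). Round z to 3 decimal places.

z = -0.550

The sample proportion is 86/456 = 0.18860. p̂ − p₀ = -0.011404.
1/(2n) = 0.001096.
Corrected numerator: |-0.011404| − 0.001096 = 0.010308.
Null standard error: √(0.20·0.80/456) = √0.000350877 = 0.018732.
z = −0.010308/0.018732 = -0.550.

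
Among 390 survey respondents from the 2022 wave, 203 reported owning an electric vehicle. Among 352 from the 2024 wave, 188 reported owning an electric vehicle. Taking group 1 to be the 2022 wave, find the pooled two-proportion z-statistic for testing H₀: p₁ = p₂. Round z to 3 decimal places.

z = -0.370

p̂₁ = 203/390 = 0.52051, p̂₂ = 188/352 = 0.53409.
Pooling: p̂ = 391/742 = 0.52695.
SE = √[p̂(1−p̂)(1/n₁+1/n₂)] = √[0.52695·0.47305·(1/390+1/352)] ≈ 0.036706.
z = -0.01358/0.036706 = -0.370.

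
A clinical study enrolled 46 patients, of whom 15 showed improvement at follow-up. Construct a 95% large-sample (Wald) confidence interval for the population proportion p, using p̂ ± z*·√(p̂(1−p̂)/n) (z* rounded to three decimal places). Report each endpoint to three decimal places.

With x = 15 successes in n = 46, p̂ = 0.32609.
Standard error of p̂: √(0.219754/46) = √0.004777266 = 0.069118.
z* = 1.960 at the 95% level.
Margin = 1.960·0.069118 = 0.13547.
So the interval runs from 0.191 to 0.462.

(0.191, 0.462)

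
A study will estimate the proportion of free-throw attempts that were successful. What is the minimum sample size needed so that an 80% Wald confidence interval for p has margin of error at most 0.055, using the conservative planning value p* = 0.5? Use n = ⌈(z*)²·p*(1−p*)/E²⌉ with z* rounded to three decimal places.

For 80% confidence, z* = 1.282.
p*(1−p*) = 0.50·0.50 = 0.2500.
(z*)²·p*(1−p*)/E² = 1.643524·0.2500/0.003025 = 135.828.
Rounding up, n = 136.

n = 136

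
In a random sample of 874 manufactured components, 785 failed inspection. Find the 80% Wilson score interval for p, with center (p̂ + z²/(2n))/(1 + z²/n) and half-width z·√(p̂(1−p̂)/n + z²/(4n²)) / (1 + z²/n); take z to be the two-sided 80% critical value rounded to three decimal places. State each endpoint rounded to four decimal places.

p̂ = 785/874 = 0.89817; z = 1.282, so z² = 1.643524.
Denominator 1 + z²/n = 1 + 1.643524/874 = 1.001880.
Center = (0.89817 + 0.000940)/1.001880 = 0.89742.
Radicand: p̂(1−p̂)/n + z²/(4n²) = 0.000104647 + 0.000000538 = 0.000105185.
Half-width = 1.282·√0.000105185/1.001880 = 0.01312.
Interval: 0.89742 ± 0.01312 → (0.8843, 0.9105).

(0.8843, 0.9105)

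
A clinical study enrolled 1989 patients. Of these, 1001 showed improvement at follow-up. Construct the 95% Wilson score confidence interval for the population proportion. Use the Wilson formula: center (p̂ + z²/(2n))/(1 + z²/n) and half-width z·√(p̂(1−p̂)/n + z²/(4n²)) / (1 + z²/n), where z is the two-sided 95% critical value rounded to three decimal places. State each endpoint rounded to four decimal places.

(0.4813, 0.5252)

Here p̂ = 1001/1989 = 0.50327 and z = 1.960 (z² = 3.841600).
1 + z²/n = 1.001931.
Adjusted center: (0.50327 + z²/(2n))/1.001931 = 0.50326.
Radicand: p̂(1−p̂)/n + z²/(4n²) = 0.000125686 + 0.000000243 = 0.000125929.
Half-width = z·√(radicand)/denom = 1.960·0.011222/1.001931 = 0.02195.
CI: 0.50326 ± 0.02195 = (0.4813, 0.5252).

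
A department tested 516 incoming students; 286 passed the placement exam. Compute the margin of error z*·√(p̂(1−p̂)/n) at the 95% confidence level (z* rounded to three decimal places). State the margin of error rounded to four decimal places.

ME = 0.0429

Sample proportion p̂ = 286/516 = 0.55426.
Standard error of p̂: √(0.247055/516) = √0.000478790 = 0.021881.
For 95% confidence, z* = 1.960.
So ME = 0.0429.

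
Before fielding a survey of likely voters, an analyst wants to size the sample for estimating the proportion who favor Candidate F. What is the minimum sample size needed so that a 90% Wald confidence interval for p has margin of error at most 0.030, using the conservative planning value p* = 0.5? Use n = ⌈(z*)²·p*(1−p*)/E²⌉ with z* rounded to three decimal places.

n = 752

For 90% confidence, z* = 1.645.
p*(1−p*) = 0.50·0.50 = 0.2500.
Required n before rounding: 2.706025 × 0.2500 / 0.030² = 751.674.
⌈751.674⌉ = 752.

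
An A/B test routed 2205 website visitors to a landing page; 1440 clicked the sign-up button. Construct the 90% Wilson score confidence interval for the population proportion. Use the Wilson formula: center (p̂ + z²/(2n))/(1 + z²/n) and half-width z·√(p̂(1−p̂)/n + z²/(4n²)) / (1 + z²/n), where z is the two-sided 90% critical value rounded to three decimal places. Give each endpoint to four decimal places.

Here p̂ = 1440/2205 = 0.65306 and z = 1.645 (z² = 2.706025).
1 + z²/n = 1.001227.
Adjusted center: (0.65306 + z²/(2n))/1.001227 = 0.65287.
Radicand: p̂(1−p̂)/n + z²/(4n²) = 0.000102754 + 0.000000139 = 0.000102893.
Half-width = 1.645·√0.000102893/1.001227 = 0.01667.
CI: 0.65287 ± 0.01667 = (0.6362, 0.6695).

(0.6362, 0.6695)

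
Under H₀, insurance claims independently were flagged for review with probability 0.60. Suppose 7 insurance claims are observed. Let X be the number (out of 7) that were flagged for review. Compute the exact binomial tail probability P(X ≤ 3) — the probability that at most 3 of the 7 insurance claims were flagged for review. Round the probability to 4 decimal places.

P = 0.2898

X is binomial with n = 7 and p = 0.60.
P(X ≤ 3) = C(7,0)·0.60^0·0.40^7 + C(7,1)·0.60^1·0.40^6 + C(7,2)·0.60^2·0.40^5 + C(7,3)·0.60^3·0.40^4.
= 0.001638 + 0.017203 + 0.077414 + 0.193536 = 0.2898.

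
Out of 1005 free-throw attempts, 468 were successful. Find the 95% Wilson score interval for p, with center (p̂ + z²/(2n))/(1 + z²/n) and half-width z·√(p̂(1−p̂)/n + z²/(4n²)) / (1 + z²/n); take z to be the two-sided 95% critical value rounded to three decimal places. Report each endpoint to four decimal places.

Here p̂ = 468/1005 = 0.46567 and z = 1.960 (z² = 3.841600).
Denominator 1 + z²/n = 1 + 3.841600/1005 = 1.003822.
Adjusted center: (0.46567 + z²/(2n))/1.003822 = 0.46580.
Radicand: p̂(1−p̂)/n + z²/(4n²) = 0.000247584 + 0.000000951 = 0.000248535.
Half-width = 1.960·√0.000248535/1.003822 = 0.03078.
CI: 0.46580 ± 0.03078 = (0.4350, 0.4966).

(0.4350, 0.4966)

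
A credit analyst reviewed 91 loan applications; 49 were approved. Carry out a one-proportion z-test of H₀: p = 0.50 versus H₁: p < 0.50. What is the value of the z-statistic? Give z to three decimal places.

z = 0.734

Sample proportion p̂ = 49/91 = 0.53846.
Null standard error: √(0.50·0.50/91) = √0.002747253 = 0.052414.
z = (0.53846 − 0.50)/0.052414 = 0.03846/0.052414 = 0.734.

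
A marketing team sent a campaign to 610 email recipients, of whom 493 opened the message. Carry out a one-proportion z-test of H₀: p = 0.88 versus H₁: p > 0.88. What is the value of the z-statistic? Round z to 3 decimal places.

z = -5.457

Sample proportion p̂ = 493/610 = 0.80820.
SE₀ = √(0.88·0.12/610) = 0.013157.
Test statistic: z = -0.07180/0.013157 = -5.457.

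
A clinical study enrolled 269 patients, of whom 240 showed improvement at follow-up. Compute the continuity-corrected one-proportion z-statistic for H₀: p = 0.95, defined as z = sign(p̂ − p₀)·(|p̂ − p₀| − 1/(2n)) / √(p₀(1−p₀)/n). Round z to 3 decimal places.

p̂ = 240/269 = 0.89219. p̂ − p₀ = -0.057807.
Continuity correction 1/(2n) = 1/538 = 0.001859.
Corrected numerator: |-0.057807| − 0.001859 = 0.055948.
SE₀ = √(0.95·0.05/269) = 0.013288.
z = (−)0.055948/0.013288 = -4.210.

z = -4.210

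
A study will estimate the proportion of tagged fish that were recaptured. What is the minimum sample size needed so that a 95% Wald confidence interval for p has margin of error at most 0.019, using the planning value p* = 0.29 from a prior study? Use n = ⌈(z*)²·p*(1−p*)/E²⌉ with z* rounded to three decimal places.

n = 2192

The 95% critical value is z* = 1.960.
p*(1−p*) = 0.2059.
(z*)²·p*(1−p*)/E² = 3.841600·0.2059/0.000361 = 2191.095.
⌈2191.095⌉ = 2192.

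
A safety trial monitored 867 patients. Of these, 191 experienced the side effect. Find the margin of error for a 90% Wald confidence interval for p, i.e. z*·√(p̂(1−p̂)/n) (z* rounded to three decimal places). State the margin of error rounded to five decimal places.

ME = 0.02315

With x = 191 successes in n = 867, p̂ = 0.22030.
SE = √(p̂(1−p̂)/n) = √(0.171768/867) = 0.014075.
For 90% confidence, z* = 1.645.
Margin of error = z*·SE = 1.645 × 0.014075 = 0.02315.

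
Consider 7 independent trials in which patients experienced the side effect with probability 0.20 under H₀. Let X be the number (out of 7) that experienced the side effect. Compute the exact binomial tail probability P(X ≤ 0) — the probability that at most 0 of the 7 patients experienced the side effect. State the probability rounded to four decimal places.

P = 0.2097

X ~ Binomial(n=7, p=0.20).
P(X ≤ 0) = C(7,0)·0.20^0·0.80^7.
= 0.209715 = 0.2097.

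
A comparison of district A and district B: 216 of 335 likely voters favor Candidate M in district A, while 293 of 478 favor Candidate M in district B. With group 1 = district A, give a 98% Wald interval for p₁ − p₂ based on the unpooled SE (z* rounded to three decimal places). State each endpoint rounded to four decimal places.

p̂₁ = 0.64478, p̂₂ = 0.61297, so the observed difference is 0.03181.
SE = √(0.000683701 + 0.000496313) = √0.001180014 = 0.034351.
The 98% critical value is z* = 2.326. Margin of error = 0.07990.
CI: 0.03181 ± 0.07990 = (-0.0481, 0.1117).

(-0.0481, 0.1117)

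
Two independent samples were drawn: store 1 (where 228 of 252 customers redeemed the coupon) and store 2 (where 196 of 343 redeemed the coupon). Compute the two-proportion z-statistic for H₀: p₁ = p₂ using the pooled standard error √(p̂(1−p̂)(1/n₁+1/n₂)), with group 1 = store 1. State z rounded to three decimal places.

p̂₁ = 228/252 = 0.90476, p̂₂ = 196/343 = 0.57143.
Pooling: p̂ = 424/595 = 0.71261.
SE = √[p̂(1−p̂)(1/n₁+1/n₂)] = √[0.71261·0.28739·(1/252+1/343)] ≈ 0.037547.
z = (p̂₁ − p̂₂)/SE = (0.90476 − 0.57143)/0.037547 = 0.33333/0.037547 = 8.878.

z = 8.878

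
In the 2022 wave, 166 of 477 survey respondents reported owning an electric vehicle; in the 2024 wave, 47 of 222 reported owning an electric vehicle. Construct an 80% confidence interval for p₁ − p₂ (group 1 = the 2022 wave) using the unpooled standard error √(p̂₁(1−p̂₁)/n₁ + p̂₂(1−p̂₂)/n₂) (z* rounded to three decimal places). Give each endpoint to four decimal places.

(0.0914, 0.1812)

p̂₁ = 166/477 = 0.34801, p̂₂ = 47/222 = 0.21171; p̂₁ − p̂₂ = 0.13630.
Unpooled SE = √(p̂₁(1−p̂₁)/n₁ + p̂₂(1−p̂₂)/n₂) = √(0.000475678 + 0.000751756) = 0.035035.
For 80% confidence, z* = 1.282. Margin of error = 0.04491.
CI: 0.13630 ± 0.04491 = (0.0914, 0.1812).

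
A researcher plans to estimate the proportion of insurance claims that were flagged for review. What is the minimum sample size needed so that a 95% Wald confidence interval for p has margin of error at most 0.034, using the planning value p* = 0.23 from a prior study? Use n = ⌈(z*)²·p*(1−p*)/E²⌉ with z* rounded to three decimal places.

n = 589

For 95% confidence, z* = 1.960.
p*(1−p*) = 0.1771.
(z*)²·p*(1−p*)/E² = 3.841600·0.1771/0.001156 = 588.536.
⌈588.536⌉ = 589.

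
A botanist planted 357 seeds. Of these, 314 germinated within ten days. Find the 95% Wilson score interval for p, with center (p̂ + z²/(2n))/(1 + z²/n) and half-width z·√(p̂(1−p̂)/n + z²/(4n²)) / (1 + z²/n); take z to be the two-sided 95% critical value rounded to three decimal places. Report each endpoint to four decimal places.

Here p̂ = 314/357 = 0.87955 and z = 1.960 (z² = 3.841600).
Denominator 1 + z²/n = 1 + 3.841600/357 = 1.010761.
Center = (0.87955 + 0.005380)/1.010761 = 0.87551.
Radicand: p̂(1−p̂)/n + z²/(4n²) = 0.000296752 + 0.000007536 = 0.000304288.
Half-width = z·√(radicand)/denom = 1.960·0.017444/1.010761 = 0.03383.
Interval: 0.87551 ± 0.03383 → (0.8417, 0.9093).

(0.8417, 0.9093)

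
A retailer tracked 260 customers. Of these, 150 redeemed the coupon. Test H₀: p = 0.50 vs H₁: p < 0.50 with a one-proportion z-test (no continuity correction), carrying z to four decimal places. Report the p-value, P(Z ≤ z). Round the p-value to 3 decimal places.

p̂ = 150/260 = 0.57692.
Under H₀, SE = √(p₀(1−p₀)/n) = √(0.50·0.50/260) = √0.000961538 = 0.031009.
z = (p̂ − p₀)/SE = (150/260 − 0.50)/0.031009 ≈ 2.4807.
p-value = P(Z ≤ z) with z = 2.4807 → 0.993.

p-value = 0.993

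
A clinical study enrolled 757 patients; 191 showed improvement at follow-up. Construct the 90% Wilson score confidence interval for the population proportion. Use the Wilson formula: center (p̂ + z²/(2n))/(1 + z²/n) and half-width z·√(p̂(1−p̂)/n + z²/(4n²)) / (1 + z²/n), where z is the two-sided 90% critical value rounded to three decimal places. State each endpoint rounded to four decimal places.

(0.2273, 0.2791)

p̂ = 191/757 = 0.25231; z = 1.645, so z² = 2.706025.
Denominator 1 + z²/n = 1 + 2.706025/757 = 1.003575.
Center = (0.25231 + 0.001787)/1.003575 = 0.25319.
Radicand: p̂(1−p̂)/n + z²/(4n²) = 0.000249208 + 0.000001181 = 0.000250389.
Half-width = 1.645·√0.000250389/1.003575 = 0.02594.
So the interval runs from 0.2273 to 0.2791.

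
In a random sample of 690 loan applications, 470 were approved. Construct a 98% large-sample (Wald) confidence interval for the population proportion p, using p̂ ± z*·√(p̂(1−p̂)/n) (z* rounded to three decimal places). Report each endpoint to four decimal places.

(0.6399, 0.7224)

Sample proportion p̂ = 470/690 = 0.68116.
Standard error of p̂: √(0.217181/690) = √0.000314755 = 0.017741.
z* = 2.326 at the 98% level.
Margin = 2.326·0.017741 = 0.04127.
CI: 0.68116 ± 0.04127 = (0.6399, 0.7224).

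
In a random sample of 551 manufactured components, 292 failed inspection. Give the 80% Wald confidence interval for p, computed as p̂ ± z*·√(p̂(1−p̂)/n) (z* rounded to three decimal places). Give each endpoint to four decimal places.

(0.5027, 0.5572)

The sample proportion is 292/551 = 0.52995.
Standard error of p̂: √(0.249103/551) = √0.000452093 = 0.021262.
For 80% confidence, z* = 1.282.
Margin of error: 1.282 × 0.021262 = 0.02726.
So the interval runs from 0.5027 to 0.5572.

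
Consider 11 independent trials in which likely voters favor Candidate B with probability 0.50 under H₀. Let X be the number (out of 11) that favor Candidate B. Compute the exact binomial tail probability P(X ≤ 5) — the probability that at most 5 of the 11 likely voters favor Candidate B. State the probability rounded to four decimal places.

X ~ Binomial(n=11, p=0.50).
P(X ≤ 5) = Σ_{j=0}^{5} C(11,j)·0.50^j·0.50^{11−j}.
= 0.000488 + 0.005371 + 0.026855 + 0.080566 + 0.161133 + 0.225586 = 0.5000.

P = 0.5000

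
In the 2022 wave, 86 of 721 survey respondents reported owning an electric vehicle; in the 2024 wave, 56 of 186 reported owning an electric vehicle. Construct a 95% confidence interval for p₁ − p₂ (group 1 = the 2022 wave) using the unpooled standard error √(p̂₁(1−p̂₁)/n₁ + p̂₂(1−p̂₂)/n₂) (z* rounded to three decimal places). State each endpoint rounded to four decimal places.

(-0.2518, -0.1118)

p̂₁ = 86/721 = 0.11928, p̂₂ = 56/186 = 0.30108; p̂₁ − p̂₂ = -0.18180.
SE = √(0.000145702 + 0.001131338) = √0.001277040 = 0.035736.
The 95% critical value is z* = 1.960. Margin = 1.960·0.035736 = 0.07004.
CI: -0.18180 ± 0.07004 = (-0.2518, -0.1118).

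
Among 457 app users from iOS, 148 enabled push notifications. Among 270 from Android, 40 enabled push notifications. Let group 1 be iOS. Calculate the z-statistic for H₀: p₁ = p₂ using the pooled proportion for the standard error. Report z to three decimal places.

z = 5.228

p̂₁ = 148/457 = 0.32385, p̂₂ = 40/270 = 0.14815.
Pooling: p̂ = 188/727 = 0.25860.
Pooled SE = √[0.1917246·0.00589189] ≈ 0.033610.
z = 0.17570/0.033610 = 5.228.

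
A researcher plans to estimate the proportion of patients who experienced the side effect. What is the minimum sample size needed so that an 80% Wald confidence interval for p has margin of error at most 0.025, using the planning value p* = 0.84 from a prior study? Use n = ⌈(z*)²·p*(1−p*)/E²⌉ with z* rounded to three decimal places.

n = 354

z* = 1.282 at the 80% level.
p*(1−p*) = 0.84·0.16 = 0.1344.
(z*)²·p*(1−p*)/E² = 1.643524·0.1344/0.000625 = 353.423.
Rounding up, n = 354.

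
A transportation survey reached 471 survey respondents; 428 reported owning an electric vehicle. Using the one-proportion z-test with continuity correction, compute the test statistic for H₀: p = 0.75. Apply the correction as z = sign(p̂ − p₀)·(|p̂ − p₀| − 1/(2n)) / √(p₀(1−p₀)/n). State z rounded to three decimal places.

The sample proportion is 428/471 = 0.90870. p̂ − p₀ = 0.158705.
1/(2n) = 0.001062.
Corrected numerator: |0.158705| − 0.001062 = 0.157643.
SE₀ = √(0.75·0.25/471) = 0.019952.
z = +0.157643/0.019952 = 7.901.

z = 7.901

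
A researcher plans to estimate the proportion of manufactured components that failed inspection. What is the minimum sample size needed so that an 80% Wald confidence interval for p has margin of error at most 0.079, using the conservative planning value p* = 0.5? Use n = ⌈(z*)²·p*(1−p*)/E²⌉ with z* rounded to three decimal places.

n = 66

For 80% confidence, z* = 1.282.
p*(1−p*) = 0.2500.
(z*)²·p*(1−p*)/E² = 1.643524·0.2500/0.006241 = 65.836.
Rounding up, n = 66.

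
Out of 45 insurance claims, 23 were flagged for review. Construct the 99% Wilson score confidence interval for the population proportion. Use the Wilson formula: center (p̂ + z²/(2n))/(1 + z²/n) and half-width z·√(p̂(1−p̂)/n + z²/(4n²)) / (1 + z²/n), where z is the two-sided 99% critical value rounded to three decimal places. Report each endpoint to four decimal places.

p̂ = 23/45 = 0.51111; z = 2.576, so z² = 6.635776.
1 + z²/n = 1.147462.
Adjusted center: (0.51111 + z²/(2n))/1.147462 = 0.50968.
Radicand: p̂(1−p̂)/n + z²/(4n²) = 0.005552812 + 0.000819232 = 0.006372044.
Half-width = 2.576·√0.006372044/1.147462 = 0.17920.
Interval: 0.50968 ± 0.17920 → (0.3305, 0.6889).

(0.3305, 0.6889)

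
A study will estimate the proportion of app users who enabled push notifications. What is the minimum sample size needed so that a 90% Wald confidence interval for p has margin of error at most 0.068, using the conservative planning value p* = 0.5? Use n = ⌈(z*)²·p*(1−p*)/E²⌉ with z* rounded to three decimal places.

n = 147

For 90% confidence, z* = 1.645.
p*(1−p*) = 0.50·0.50 = 0.2500.
(z*)²·p*(1−p*)/E² = 2.706025·0.2500/0.004624 = 146.303.
Rounding up, n = 147.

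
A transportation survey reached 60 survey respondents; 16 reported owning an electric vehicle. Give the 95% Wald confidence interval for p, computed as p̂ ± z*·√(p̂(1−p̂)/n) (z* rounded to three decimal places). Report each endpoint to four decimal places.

With x = 16 successes in n = 60, p̂ = 0.26667.
Standard error of p̂: √(0.195556/60) = √0.003259259 = 0.057090.
The 95% critical value is z* = 1.960.
Margin = 1.960·0.057090 = 0.11190.
Interval: 0.26667 ± 0.11190 → (0.1548, 0.3786).

(0.1548, 0.3786)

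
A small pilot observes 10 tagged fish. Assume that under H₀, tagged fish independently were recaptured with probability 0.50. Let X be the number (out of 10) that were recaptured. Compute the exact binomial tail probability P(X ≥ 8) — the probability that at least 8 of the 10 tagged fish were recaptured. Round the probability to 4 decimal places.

X is binomial with n = 10 and p = 0.50.
P(X ≥ 8) = C(10,8)·0.50^8·0.50^2 + C(10,9)·0.50^9·0.50^1 + C(10,10)·0.50^10·0.50^0.
= 0.043945 + 0.009766 + 0.000977 = 0.0547.

P = 0.0547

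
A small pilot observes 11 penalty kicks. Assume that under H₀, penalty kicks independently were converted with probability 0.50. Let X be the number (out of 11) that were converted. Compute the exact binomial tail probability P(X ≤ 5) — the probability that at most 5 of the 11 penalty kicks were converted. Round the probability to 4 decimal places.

P = 0.5000

X is binomial with n = 11 and p = 0.50.
P(X ≤ 5) = Σ_{j=0}^{5} C(11,j)·0.50^j·0.50^{11−j}.
= 0.000488 + 0.005371 + 0.026855 + 0.080566 + 0.161133 + 0.225586 = 0.5000.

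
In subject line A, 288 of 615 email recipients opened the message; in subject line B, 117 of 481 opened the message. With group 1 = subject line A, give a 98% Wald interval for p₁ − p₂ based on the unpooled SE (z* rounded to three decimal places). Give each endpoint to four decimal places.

(0.1598, 0.2903)

p̂₁ = 0.46829, p̂₂ = 0.24324, so the observed difference is 0.22505.
SE = √(0.000404869 + 0.000382694) = √0.000787563 = 0.028064.
For 98% confidence, z* = 2.326. Margin of error = 0.06528.
CI: 0.22505 ± 0.06528 = (0.1598, 0.2903).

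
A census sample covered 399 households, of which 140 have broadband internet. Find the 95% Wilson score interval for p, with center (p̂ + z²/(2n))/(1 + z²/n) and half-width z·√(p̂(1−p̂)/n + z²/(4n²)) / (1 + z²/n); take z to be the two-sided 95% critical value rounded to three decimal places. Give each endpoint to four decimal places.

(0.3057, 0.3989)

Here p̂ = 140/399 = 0.35088 and z = 1.960 (z² = 3.841600).
1 + z²/n = 1.009628.
Adjusted center: (0.35088 + z²/(2n))/1.009628 = 0.35230.
Radicand: p̂(1−p̂)/n + z²/(4n²) = 0.000570833 + 0.000006033 = 0.000576866.
Half-width = 1.960·√0.000576866/1.009628 = 0.04663.
CI: 0.35230 ± 0.04663 = (0.3057, 0.3989).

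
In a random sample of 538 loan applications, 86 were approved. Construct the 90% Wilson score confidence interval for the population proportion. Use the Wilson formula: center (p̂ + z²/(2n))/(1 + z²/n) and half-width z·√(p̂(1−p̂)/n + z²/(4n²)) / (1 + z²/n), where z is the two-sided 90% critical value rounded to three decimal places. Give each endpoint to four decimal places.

p̂ = 86/538 = 0.15985; z = 1.645, so z² = 2.706025.
Denominator 1 + z²/n = 1 + 2.706025/538 = 1.005030.
Adjusted center: (0.15985 + z²/(2n))/1.005030 = 0.16155.
Radicand: p̂(1−p̂)/n + z²/(4n²) = 0.000249626 + 0.000002337 = 0.000251963.
Half-width = z·√(radicand)/denom = 1.645·0.015873/1.005030 = 0.02598.
CI: 0.16155 ± 0.02598 = (0.1356, 0.1875).

(0.1356, 0.1875)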